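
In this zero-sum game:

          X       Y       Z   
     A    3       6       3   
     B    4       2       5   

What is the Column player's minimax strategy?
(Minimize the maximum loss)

Column should play X, value = 4

Work:
Column player minimizes Row's maximum payoff:
Column X: max payoff to Row = 4
Column Y: max payoff to Row = 6
Column Z: max payoff to Row = 5
Minimum is 4, achieved by column X.
Minimax strategy: X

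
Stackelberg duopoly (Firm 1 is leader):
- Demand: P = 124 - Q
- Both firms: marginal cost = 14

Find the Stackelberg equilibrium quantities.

q₁* (leader) = 55.0, q₂* (follower) = 27.5

Work:
Follower's reaction: q₂ = (a - c - q₁)/2
Leader substitutes: π₁ = q₁·(a - q₁ - (a-c-q₁)/2 - c)
FOC: q₁* = (124 - 14)/2 = 55.00
Then: q₂* = (124 - 14 - 55.0)/2 = 27.50
Leader has first-mover advantage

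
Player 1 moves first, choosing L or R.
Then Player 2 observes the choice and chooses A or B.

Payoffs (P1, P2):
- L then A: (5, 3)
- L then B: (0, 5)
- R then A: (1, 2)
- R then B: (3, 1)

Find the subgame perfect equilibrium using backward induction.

P1 plays R, P2 plays B after L and A after R; Payoff (1, 2)

Work:
Backward induction:
After L: P2 chooses B → P1 gets 0
After R: P2 chooses A → P1 gets 1
P1 chooses R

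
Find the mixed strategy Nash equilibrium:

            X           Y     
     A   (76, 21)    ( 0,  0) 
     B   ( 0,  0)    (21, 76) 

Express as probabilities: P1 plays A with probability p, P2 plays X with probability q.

p = 0.7835, q = 0.2165

Work:
Find probabilities that make opponent indifferent:
P2 chooses q to make P1 indifferent between A and B
P1 chooses p to make P2 indifferent between X and Y
Mixed NE: P1 plays (A: 0.7835, B: 0.2165), P2 plays (X: 0.2165, Y: 0.7835)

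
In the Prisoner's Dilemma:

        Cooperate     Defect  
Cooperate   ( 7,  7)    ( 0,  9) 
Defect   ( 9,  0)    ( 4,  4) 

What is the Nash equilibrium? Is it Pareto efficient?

(Defect, Defect) is NE; not Pareto efficient

Work:
Defect dominates Cooperate for both players:
If P2 cooperates: Defect (9) > Cooperate (7)
If P2 defects: Defect (4) > Cooperate (0)
NE: (Defect, Defect) with payoff (4, 4)
But (Cooperate, Cooperate) = (7, 7) Pareto dominates (4, 4)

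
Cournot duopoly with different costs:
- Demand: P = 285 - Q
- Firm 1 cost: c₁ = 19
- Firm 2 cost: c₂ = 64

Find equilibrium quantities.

q₁* = 103.67, q₂* = 58.67

Work:
Reaction: q₁ = (285 - 19 - q₂)/2
Reaction: q₂ = (285 - 64 - q₁)/2
Solve simultaneously:
q₁* = (285 - 2×19 + 64)/3 = 103.67
q₂* = (285 - 2×64 + 19)/3 = 58.67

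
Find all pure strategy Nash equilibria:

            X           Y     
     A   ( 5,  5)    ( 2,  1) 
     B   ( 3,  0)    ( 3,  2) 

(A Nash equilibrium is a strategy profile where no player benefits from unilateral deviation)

Nash equilibrium: (A, X), (B, Y)

Work:
Best responses:
  P1 vs X: payoffs [5, 3] → best response A (payoff 5)
  P1 vs Y: payoffs [2, 3] → best response B (payoff 3)
  P2 vs A: payoffs [5, 1] → best response X (payoff 5)
  P2 vs B: payoffs [0, 2] → best response Y (payoff 2)
Mutual best responses: (A,X), (B,Y) → Nash equilibria.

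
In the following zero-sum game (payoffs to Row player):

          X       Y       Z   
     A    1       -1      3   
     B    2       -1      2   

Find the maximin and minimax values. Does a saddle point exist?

Maximin = -1, Minimax = -1, Saddle: True

Work:
Row minimums: [-1, -1] → maximin = -1
Column maximums: [2, -1, 3] → minimax = -1
Saddle point exists! Game value = -1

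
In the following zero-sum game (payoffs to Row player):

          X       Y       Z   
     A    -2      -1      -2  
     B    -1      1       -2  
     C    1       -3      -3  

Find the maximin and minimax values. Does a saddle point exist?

Maximin = -2, Minimax = -2, Saddle: True

Work:
Row minimums: [-2, -2, -3] → maximin = -2
Column maximums: [1, 1, -2] → minimax = -2
Saddle point exists! Game value = -2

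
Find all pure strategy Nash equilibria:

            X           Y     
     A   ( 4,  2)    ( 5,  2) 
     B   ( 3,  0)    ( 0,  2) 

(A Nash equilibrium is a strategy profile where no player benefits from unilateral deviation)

Nash equilibrium: (A, X), (A, Y)

Work:
Best responses:
  P1 vs X: payoffs [4, 3] → best response A (payoff 4)
  P1 vs Y: payoffs [5, 0] → best response A (payoff 5)
  P2 vs A: payoffs [2, 2] → best response X/Y (payoff 2)
  P2 vs B: payoffs [0, 2] → best response Y (payoff 2)
Mutual best responses: (A,X), (A,Y) → Nash equilibria.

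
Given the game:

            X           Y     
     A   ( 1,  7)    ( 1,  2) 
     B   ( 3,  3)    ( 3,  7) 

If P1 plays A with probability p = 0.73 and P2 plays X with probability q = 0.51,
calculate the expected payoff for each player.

E[P1] = 1.54, E[P2] = 4.6607

Work:
E[P1] = p·q·π₁(A,X) + p·(1-q)·π₁(A,Y) + (1-p)·q·π₁(B,X) + (1-p)·(1-q)·π₁(B,Y)
= 0.73·0.51·1 + 0.73·0.49·1 + 0.27·0.51·3 + 0.27·0.49·3
= 1.54

E[P2] = 4.6607 (similar calculation)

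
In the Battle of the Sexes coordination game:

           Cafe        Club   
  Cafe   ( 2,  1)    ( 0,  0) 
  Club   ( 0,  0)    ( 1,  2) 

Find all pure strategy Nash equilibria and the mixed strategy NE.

Pure NE: (Cafe, Cafe) and (Club, Club); Mixed NE: p = 0.6667, q = 0.3333

Work:
Check pure NE:
(Cafe, Cafe): (2, 1) - no unilateral deviation beneficial
(Club, Club): (1, 2) - no unilateral deviation beneficial
Mixed NE: P1 plays Cafe with p = 0.6667, P2 plays Cafe with q = 0.3333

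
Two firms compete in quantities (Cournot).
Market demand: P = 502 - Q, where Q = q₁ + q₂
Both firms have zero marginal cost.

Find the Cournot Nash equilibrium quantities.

q₁* = q₂* = 167.33; P* = 167.33

Work:
Profit: π_i = P·q_i = (a - q_i - q_j)·q_i
FOC: ∂π_i/∂q_i = a - 2q_i - q_j = 0
Reaction function: q_i = (502 - q_j)/2
Symmetry: q* = 502/3 = 167.33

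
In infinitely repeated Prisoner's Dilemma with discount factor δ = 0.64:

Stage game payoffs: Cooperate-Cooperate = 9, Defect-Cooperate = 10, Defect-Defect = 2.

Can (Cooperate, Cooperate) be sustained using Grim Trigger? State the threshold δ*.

δ* = 0.125; since δ = 0.64 ≥ 0.125, cooperation can be sustained

Work:
For Grim Trigger:
Cooperate forever: 9/(1-δ)
Defect then punished: 10 + 2·δ/(1-δ)
Need: 9/(1-δ) ≥ 10 + 2·δ/(1-δ)
Solving: δ ≥ (T-R)/(T-P) = (10-9)/(10-2) = 0.125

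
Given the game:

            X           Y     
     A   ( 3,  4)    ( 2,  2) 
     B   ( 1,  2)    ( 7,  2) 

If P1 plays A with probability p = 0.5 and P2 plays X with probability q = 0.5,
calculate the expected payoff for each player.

E[P1] = 3.25, E[P2] = 2.5

Work:
E[P1] = p·q·π₁(A,X) + p·(1-q)·π₁(A,Y) + (1-p)·q·π₁(B,X) + (1-p)·(1-q)·π₁(B,Y)
= 0.5·0.5·3 + 0.5·0.5·2 + 0.5·0.5·1 + 0.5·0.5·7
= 3.25

E[P2] = 2.5 (similar calculation)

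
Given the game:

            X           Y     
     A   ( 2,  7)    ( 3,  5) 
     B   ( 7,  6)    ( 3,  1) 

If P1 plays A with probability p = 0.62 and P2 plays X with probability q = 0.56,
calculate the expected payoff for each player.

E[P1] = 3.504, E[P2] = 5.2384

Work:
E[P1] = p·q·π₁(A,X) + p·(1-q)·π₁(A,Y) + (1-p)·q·π₁(B,X) + (1-p)·(1-q)·π₁(B,Y)
= 0.62·0.56·2 + 0.62·0.44·3 + 0.38·0.56·7 + 0.38·0.44·3
= 3.504

E[P2] = 5.2384 (similar calculation)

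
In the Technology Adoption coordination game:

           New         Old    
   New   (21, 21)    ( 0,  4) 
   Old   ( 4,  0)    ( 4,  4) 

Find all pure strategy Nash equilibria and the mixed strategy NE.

Pure NE: (New, New) and (Old, Old); Mixed NE: p = 0.1905, q = 0.1905

Work:
Check pure NE:
(New, New): (21, 21) - no unilateral deviation beneficial
(Old, Old): (4, 4) - no unilateral deviation beneficial
Mixed NE: P1 plays New with p = 0.1905, P2 plays New with q = 0.1905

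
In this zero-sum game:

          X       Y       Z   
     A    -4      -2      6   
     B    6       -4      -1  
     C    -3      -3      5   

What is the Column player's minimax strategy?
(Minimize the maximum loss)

Column should play Y, value = -2

Work:
Column player minimizes Row's maximum payoff:
Column X: max payoff to Row = 6
Column Y: max payoff to Row = -2
Column Z: max payoff to Row = 6
Minimum is -2, achieved by column Y.
Minimax strategy: Y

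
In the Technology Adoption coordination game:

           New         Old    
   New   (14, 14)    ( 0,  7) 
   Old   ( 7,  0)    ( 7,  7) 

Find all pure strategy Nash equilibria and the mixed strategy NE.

Pure NE: (New, New) and (Old, Old); Mixed NE: p = 0.5, q = 0.5

Work:
Check pure NE:
(New, New): (14, 14) - no unilateral deviation beneficial
(Old, Old): (7, 7) - no unilateral deviation beneficial
Mixed NE: P1 plays New with p = 0.5, P2 plays New with q = 0.5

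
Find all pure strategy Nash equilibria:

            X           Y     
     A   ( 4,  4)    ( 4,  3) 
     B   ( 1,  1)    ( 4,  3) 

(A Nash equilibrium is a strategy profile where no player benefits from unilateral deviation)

Nash equilibrium: (A, X), (B, Y)

Work:
Best responses:
  P1 vs X: payoffs [4, 1] → best response A (payoff 4)
  P1 vs Y: payoffs [4, 4] → best response A/B (payoff 4)
  P2 vs A: payoffs [4, 3] → best response X (payoff 4)
  P2 vs B: payoffs [1, 3] → best response Y (payoff 3)
Mutual best responses: (A,X), (B,Y) → Nash equilibria.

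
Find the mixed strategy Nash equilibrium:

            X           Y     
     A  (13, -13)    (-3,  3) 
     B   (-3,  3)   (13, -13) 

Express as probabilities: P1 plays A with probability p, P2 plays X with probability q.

p = 0.5, q = 0.5

Work:
Find probabilities that make opponent indifferent:
P2 chooses q to make P1 indifferent between A and B
P1 chooses p to make P2 indifferent between X and Y
Mixed NE: P1 plays (A: 0.5, B: 0.5), P2 plays (X: 0.5, Y: 0.5)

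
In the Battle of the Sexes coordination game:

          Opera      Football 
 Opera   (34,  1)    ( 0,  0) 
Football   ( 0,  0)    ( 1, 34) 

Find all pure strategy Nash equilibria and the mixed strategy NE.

Pure NE: (Opera, Opera) and (Football, Football); Mixed NE: p = 0.9714, q = 0.0286

Work:
Check pure NE:
(Opera, Opera): (34, 1) - no unilateral deviation beneficial
(Football, Football): (1, 34) - no unilateral deviation beneficial
Mixed NE: P1 plays Opera with p = 0.9714, P2 plays Opera with q = 0.0286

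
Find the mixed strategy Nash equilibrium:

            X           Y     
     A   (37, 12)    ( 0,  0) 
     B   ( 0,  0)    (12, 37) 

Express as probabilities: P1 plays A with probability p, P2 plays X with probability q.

p = 0.7551, q = 0.2449

Work:
Find probabilities that make opponent indifferent:
P2 chooses q to make P1 indifferent between A and B
P1 chooses p to make P2 indifferent between X and Y
Mixed NE: P1 plays (A: 0.7551, B: 0.2449), P2 plays (X: 0.2449, Y: 0.7551)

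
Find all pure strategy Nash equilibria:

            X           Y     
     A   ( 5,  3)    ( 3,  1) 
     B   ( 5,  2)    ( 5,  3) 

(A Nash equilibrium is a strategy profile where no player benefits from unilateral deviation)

Nash equilibrium: (A, X), (B, Y)

Work:
Best responses:
  P1 vs X: payoffs [5, 5] → best response A/B (payoff 5)
  P1 vs Y: payoffs [3, 5] → best response B (payoff 5)
  P2 vs A: payoffs [3, 1] → best response X (payoff 3)
  P2 vs B: payoffs [2, 3] → best response Y (payoff 3)
Mutual best responses: (A,X), (B,Y) → Nash equilibria.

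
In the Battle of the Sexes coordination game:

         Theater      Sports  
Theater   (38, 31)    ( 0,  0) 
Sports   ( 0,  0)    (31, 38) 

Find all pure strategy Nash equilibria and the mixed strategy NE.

Pure NE: (Theater, Theater) and (Sports, Sports); Mixed NE: p = 0.5507, q = 0.4493

Work:
Check pure NE:
(Theater, Theater): (38, 31) - no unilateral deviation beneficial
(Sports, Sports): (31, 38) - no unilateral deviation beneficial
Mixed NE: P1 plays Theater with p = 0.5507, P2 plays Theater with q = 0.4493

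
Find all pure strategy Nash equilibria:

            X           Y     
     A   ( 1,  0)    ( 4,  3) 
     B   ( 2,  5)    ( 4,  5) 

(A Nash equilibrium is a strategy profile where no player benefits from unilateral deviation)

Nash equilibrium: (A, Y), (B, X), (B, Y)

Work:
Best responses:
  P1 vs X: payoffs [1, 2] → best response B (payoff 2)
  P1 vs Y: payoffs [4, 4] → best response A/B (payoff 4)
  P2 vs A: payoffs [0, 3] → best response Y (payoff 3)
  P2 vs B: payoffs [5, 5] → best response X/Y (payoff 5)
Mutual best responses: (A,Y), (B,X), (B,Y) → Nash equilibria.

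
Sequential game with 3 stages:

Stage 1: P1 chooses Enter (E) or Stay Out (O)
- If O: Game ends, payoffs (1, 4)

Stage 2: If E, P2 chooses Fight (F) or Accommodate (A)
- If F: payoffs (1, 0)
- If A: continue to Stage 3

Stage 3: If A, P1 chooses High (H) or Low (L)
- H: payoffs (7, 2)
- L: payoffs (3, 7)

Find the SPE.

SPE: (E, A, H); Outcome (7, 2)

Work:
Stage 3: P1 chooses H (7 vs 3)
Stage 2: P2: F->0, A->2 (anticipating H). Choose A
Stage 1: P1: O->1, E->7 (anticipating A, H). Choose E
SPE path: E -> A -> H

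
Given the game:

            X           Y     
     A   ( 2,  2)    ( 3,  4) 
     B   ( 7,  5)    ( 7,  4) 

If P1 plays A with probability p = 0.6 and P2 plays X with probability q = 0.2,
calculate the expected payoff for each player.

E[P1] = 4.48, E[P2] = 3.84

Work:
E[P1] = p·q·π₁(A,X) + p·(1-q)·π₁(A,Y) + (1-p)·q·π₁(B,X) + (1-p)·(1-q)·π₁(B,Y)
= 0.6·0.2·2 + 0.6·0.8·3 + 0.4·0.2·7 + 0.4·0.8·7
= 4.48

E[P2] = 3.84 (similar calculation)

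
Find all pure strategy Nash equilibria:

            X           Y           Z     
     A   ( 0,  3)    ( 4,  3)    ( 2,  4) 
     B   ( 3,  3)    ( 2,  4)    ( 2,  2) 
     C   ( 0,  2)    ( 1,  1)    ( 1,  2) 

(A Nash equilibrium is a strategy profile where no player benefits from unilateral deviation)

Nash equilibrium: (A, Z)

Work:
Best responses:
  P1 vs X: payoffs [0, 3, 0] → best response B (payoff 3)
  P1 vs Y: payoffs [4, 2, 1] → best response A (payoff 4)
  P1 vs Z: payoffs [2, 2, 1] → best response A/B (payoff 2)
  P2 vs A: payoffs [3, 3, 4] → best response Z (payoff 4)
  P2 vs B: payoffs [3, 4, 2] → best response Y (payoff 4)
  P2 vs C: payoffs [2, 1, 2] → best response X/Z (payoff 2)
Mutual best responses: (A,Z) → Nash equilibria.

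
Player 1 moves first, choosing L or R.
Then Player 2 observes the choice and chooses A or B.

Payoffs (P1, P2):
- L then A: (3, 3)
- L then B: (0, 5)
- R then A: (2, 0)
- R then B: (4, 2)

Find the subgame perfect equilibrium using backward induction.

P1 plays R, P2 plays B after L and B after R; Payoff (4, 2)

Work:
Backward induction:
After L: P2 chooses B → P1 gets 0
After R: P2 chooses B → P1 gets 4
P1 chooses R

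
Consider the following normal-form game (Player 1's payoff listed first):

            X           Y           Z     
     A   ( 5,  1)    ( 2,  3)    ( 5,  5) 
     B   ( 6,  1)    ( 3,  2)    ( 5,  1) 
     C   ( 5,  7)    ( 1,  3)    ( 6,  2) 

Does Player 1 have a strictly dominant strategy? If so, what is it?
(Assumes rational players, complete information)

No strictly dominant strategy exists for Player 1

Work:
A strategy strictly dominates another if it gives a strictly higher payoff against every opponent action. Compare each pair of P1's strategies column-by-column:
  A vs B: [5 vs 6, 2 vs 3, 5 vs 5] → A does not strictly dominate B (column X: 5 ≤ 6)
  A vs C: [5 vs 5, 2 vs 1, 5 vs 6] → A does not strictly dominate C (column X: 5 ≤ 5)
  B vs A: [6 vs 5, 3 vs 2, 5 vs 5] → B does not strictly dominate A (column Z: 5 ≤ 5)
  B vs C: [6 vs 5, 3 vs 1, 5 vs 6] → B does not strictly dominate C (column Z: 5 ≤ 6)
  C vs A: [5 vs 5, 1 vs 2, 6 vs 5] → C does not strictly dominate A (column X: 5 ≤ 5)
  C vs B: [5 vs 6, 1 vs 3, 6 vs 5] → C does not strictly dominate B (column X: 5 ≤ 6)
No single strategy strictly dominates all others → no strictly dominant strategy.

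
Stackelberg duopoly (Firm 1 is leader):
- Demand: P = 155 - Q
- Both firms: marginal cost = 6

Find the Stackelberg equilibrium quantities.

q₁* (leader) = 74.5, q₂* (follower) = 37.25

Work:
Follower's reaction: q₂ = (a - c - q₁)/2
Leader substitutes: π₁ = q₁·(a - q₁ - (a-c-q₁)/2 - c)
FOC: q₁* = (155 - 6)/2 = 74.50
Then: q₂* = (155 - 6 - 74.5)/2 = 37.25
Leader has first-mover advantage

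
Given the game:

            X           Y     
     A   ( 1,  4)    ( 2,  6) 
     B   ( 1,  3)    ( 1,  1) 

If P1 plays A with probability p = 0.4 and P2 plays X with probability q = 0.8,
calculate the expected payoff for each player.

E[P1] = 1.08, E[P2] = 3.32

Work:
E[P1] = p·q·π₁(A,X) + p·(1-q)·π₁(A,Y) + (1-p)·q·π₁(B,X) + (1-p)·(1-q)·π₁(B,Y)
= 0.4·0.8·1 + 0.4·0.2·2 + 0.6·0.8·1 + 0.6·0.2·1
= 1.08

E[P2] = 3.32 (similar calculation)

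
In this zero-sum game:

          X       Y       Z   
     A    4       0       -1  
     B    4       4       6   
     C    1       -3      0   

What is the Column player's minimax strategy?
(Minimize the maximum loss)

Column should play X or Y (all achieve the minimum), value = 4

Work:
Column player minimizes Row's maximum payoff:
Column X: max payoff to Row = 4
Column Y: max payoff to Row = 4
Column Z: max payoff to Row = 6
Minimum is 4, achieved by columns X, Y (tied).
Each of X or Y is a minimax strategy.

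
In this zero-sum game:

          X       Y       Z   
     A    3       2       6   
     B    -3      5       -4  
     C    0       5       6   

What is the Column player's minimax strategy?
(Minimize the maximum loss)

Column should play X, value = 3

Work:
Column player minimizes Row's maximum payoff:
Column X: max payoff to Row = 3
Column Y: max payoff to Row = 5
Column Z: max payoff to Row = 6
Minimum is 3, achieved by column X.
Minimax strategy: X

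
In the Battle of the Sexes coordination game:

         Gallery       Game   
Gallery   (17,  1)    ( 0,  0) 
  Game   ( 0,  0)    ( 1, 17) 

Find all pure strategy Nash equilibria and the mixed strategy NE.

Pure NE: (Gallery, Gallery) and (Game, Game); Mixed NE: p = 0.9444, q = 0.0556

Work:
Check pure NE:
(Gallery, Gallery): (17, 1) - no unilateral deviation beneficial
(Game, Game): (1, 17) - no unilateral deviation beneficial
Mixed NE: P1 plays Gallery with p = 0.9444, P2 plays Gallery with q = 0.0556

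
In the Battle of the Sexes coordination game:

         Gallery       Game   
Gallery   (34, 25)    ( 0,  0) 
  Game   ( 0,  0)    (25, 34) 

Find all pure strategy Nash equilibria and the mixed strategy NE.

Pure NE: (Gallery, Gallery) and (Game, Game); Mixed NE: p = 0.5763, q = 0.4237

Work:
Check pure NE:
(Gallery, Gallery): (34, 25) - no unilateral deviation beneficial
(Game, Game): (25, 34) - no unilateral deviation beneficial
Mixed NE: P1 plays Gallery with p = 0.5763, P2 plays Gallery with q = 0.4237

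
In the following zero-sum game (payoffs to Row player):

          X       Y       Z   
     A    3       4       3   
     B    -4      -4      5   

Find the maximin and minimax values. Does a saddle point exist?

Maximin = 3, Minimax = 3, Saddle: True

Work:
Row minimums: [3, -4] → maximin = 3
Column maximums: [3, 4, 5] → minimax = 3
Saddle point exists! Game value = 3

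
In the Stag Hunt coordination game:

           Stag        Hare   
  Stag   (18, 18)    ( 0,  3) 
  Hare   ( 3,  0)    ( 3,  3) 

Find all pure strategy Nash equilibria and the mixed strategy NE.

Pure NE: (Stag, Stag) and (Hare, Hare); Mixed NE: p = 0.1667, q = 0.1667

Work:
Check pure NE:
(Stag, Stag): (18, 18) - no unilateral deviation beneficial
(Hare, Hare): (3, 3) - no unilateral deviation beneficial
Mixed NE: P1 plays Stag with p = 0.1667, P2 plays Stag with q = 0.1667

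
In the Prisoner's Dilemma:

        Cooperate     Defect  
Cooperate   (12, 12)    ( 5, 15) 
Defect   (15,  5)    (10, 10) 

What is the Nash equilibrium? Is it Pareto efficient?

(Defect, Defect) is NE; not Pareto efficient

Work:
Defect dominates Cooperate for both players:
If P2 cooperates: Defect (15) > Cooperate (12)
If P2 defects: Defect (10) > Cooperate (5)
NE: (Defect, Defect) with payoff (10, 10)
But (Cooperate, Cooperate) = (12, 12) Pareto dominates (10, 10)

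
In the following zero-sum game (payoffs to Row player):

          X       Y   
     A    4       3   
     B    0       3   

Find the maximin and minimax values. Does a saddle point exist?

Maximin = 3, Minimax = 3, Saddle: True

Work:
Row minimums: [3, 0] → maximin = 3
Column maximums: [4, 3] → minimax = 3
Saddle point exists! Game value = 3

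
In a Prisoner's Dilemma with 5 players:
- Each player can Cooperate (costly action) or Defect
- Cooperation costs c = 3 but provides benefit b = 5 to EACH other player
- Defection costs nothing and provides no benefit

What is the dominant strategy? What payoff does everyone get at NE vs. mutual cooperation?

Dominant: Defect; NE payoff = 0; Coop payoff = 17

Work:
Defect dominates (saves cost c = 3, benefit to others is external)
NE: All defect → everyone gets 0
If all cooperate: each receives (4)×5 - 3 = 17
Social dilemma: 17 > 0 but NE gives 0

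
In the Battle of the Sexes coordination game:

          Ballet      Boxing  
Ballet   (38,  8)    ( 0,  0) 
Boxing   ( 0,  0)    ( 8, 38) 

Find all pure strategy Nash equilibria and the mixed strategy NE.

Pure NE: (Ballet, Ballet) and (Boxing, Boxing); Mixed NE: p = 0.8261, q = 0.1739

Work:
Check pure NE:
(Ballet, Ballet): (38, 8) - no unilateral deviation beneficial
(Boxing, Boxing): (8, 38) - no unilateral deviation beneficial
Mixed NE: P1 plays Ballet with p = 0.8261, P2 plays Ballet with q = 0.1739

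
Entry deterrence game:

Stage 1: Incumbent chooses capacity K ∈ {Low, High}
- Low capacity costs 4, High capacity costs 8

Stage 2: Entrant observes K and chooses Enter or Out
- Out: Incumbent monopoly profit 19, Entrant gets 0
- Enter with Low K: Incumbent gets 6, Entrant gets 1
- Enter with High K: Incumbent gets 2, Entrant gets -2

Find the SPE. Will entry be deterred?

SPE: (High, Enter|Low, Out|High); Entry deterred. Incumbent net profit = 11

Work:
After Low K: Entrant enters (1 > 0)
After High K: Entrant stays out (-2 < 0)
Incumbent: Low → 6−4=2, High → 19−8=11
Incumbent chooses High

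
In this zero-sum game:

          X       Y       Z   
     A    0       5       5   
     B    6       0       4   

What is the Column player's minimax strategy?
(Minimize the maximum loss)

Column should play Y or Z (all achieve the minimum), value = 5

Work:
Column player minimizes Row's maximum payoff:
Column X: max payoff to Row = 6
Column Y: max payoff to Row = 5
Column Z: max payoff to Row = 5
Minimum is 5, achieved by columns Y, Z (tied).
Each of Y or Z is a minimax strategy.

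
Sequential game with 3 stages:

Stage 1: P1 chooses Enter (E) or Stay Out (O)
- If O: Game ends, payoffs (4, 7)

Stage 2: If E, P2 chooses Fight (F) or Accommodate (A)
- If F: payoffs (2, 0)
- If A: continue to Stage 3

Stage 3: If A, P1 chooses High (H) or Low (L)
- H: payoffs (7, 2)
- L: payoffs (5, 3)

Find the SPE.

SPE: (E, A, H); Outcome (7, 2)

Work:
Stage 3: P1 chooses H (7 vs 5)
Stage 2: P2: F->0, A->2 (anticipating H). Choose A
Stage 1: P1: O->4, E->7 (anticipating A, H). Choose E
SPE path: E -> A -> H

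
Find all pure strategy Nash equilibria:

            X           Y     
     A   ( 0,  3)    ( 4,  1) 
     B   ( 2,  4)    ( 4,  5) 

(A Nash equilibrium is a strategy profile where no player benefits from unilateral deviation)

Nash equilibrium: (B, Y)

Work:
Best responses:
  P1 vs X: payoffs [0, 2] → best response B (payoff 2)
  P1 vs Y: payoffs [4, 4] → best response A/B (payoff 4)
  P2 vs A: payoffs [3, 1] → best response X (payoff 3)
  P2 vs B: payoffs [4, 5] → best response Y (payoff 5)
Mutual best responses: (B,Y) → Nash equilibria.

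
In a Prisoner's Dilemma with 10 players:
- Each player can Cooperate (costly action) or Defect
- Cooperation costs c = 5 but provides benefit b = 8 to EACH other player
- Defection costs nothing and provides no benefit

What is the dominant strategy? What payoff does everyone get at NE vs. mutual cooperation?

Dominant: Defect; NE payoff = 0; Coop payoff = 67

Work:
Defect dominates (saves cost c = 5, benefit to others is external)
NE: All defect → everyone gets 0
If all cooperate: each receives (9)×8 - 5 = 67
Social dilemma: 67 > 0 but NE gives 0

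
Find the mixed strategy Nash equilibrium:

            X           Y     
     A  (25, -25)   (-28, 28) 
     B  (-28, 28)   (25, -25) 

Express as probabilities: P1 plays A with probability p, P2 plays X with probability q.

p = 0.5, q = 0.5

Work:
Find probabilities that make opponent indifferent:
P2 chooses q to make P1 indifferent between A and B
P1 chooses p to make P2 indifferent between X and Y
Mixed NE: P1 plays (A: 0.5, B: 0.5), P2 plays (X: 0.5, Y: 0.5)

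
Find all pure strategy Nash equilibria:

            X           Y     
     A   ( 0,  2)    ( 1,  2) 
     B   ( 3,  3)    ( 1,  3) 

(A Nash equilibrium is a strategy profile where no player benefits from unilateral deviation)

Nash equilibrium: (A, Y), (B, X), (B, Y)

Work:
Best responses:
  P1 vs X: payoffs [0, 3] → best response B (payoff 3)
  P1 vs Y: payoffs [1, 1] → best response A/B (payoff 1)
  P2 vs A: payoffs [2, 2] → best response X/Y (payoff 2)
  P2 vs B: payoffs [3, 3] → best response X/Y (payoff 3)
Mutual best responses: (A,Y), (B,X), (B,Y) → Nash equilibria.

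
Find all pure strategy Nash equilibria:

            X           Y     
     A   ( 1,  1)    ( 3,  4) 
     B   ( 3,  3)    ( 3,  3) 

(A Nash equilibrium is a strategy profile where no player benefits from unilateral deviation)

Nash equilibrium: (A, Y), (B, X), (B, Y)

Work:
Best responses:
  P1 vs X: payoffs [1, 3] → best response B (payoff 3)
  P1 vs Y: payoffs [3, 3] → best response A/B (payoff 3)
  P2 vs A: payoffs [1, 4] → best response Y (payoff 4)
  P2 vs B: payoffs [3, 3] → best response X/Y (payoff 3)
Mutual best responses: (A,Y), (B,X), (B,Y) → Nash equilibria.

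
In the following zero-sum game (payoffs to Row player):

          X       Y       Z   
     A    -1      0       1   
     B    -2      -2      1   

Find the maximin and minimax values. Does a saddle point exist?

Maximin = -1, Minimax = -1, Saddle: True

Work:
Row minimums: [-1, -2] → maximin = -1
Column maximums: [-1, 0, 1] → minimax = -1
Saddle point exists! Game value = -1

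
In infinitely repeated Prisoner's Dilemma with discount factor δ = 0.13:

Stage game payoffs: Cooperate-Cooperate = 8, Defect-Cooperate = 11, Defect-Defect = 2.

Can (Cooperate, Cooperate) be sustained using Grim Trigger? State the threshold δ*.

δ* = 0.3333; since δ = 0.13 < 0.3333, cooperation cannot be sustained

Work:
For Grim Trigger:
Cooperate forever: 8/(1-δ)
Defect then punished: 11 + 2·δ/(1-δ)
Need: 8/(1-δ) ≥ 11 + 2·δ/(1-δ)
Solving: δ ≥ (T-R)/(T-P) = (11-8)/(11-2) = 0.3333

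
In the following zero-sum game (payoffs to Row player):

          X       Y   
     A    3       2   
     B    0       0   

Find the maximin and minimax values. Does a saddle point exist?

Maximin = 2, Minimax = 2, Saddle: True

Work:
Row minimums: [2, 0] → maximin = 2
Column maximums: [3, 2] → minimax = 2
Saddle point exists! Game value = 2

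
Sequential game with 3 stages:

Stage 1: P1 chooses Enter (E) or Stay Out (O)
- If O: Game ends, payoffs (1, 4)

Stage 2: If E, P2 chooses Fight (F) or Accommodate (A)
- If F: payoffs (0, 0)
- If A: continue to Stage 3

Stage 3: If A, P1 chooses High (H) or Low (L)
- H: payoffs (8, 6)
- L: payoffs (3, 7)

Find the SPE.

SPE: (E, A, H); Outcome (8, 6)

Work:
Stage 3: P1 chooses H (8 vs 3)
Stage 2: P2: F->0, A->6 (anticipating H). Choose A
Stage 1: P1: O->1, E->8 (anticipating A, H). Choose E
SPE path: E -> A -> H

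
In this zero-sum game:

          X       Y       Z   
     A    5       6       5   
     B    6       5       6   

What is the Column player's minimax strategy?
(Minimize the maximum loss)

Column should play X or Y or Z (all achieve the minimum), value = 6

Work:
Column player minimizes Row's maximum payoff:
Column X: max payoff to Row = 6
Column Y: max payoff to Row = 6
Column Z: max payoff to Row = 6
Minimum is 6, achieved by columns X, Y, Z (tied).
Each of X or Y or Z is a minimax strategy.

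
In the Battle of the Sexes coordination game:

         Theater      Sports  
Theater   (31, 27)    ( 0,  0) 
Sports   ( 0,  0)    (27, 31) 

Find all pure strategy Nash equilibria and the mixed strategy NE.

Pure NE: (Theater, Theater) and (Sports, Sports); Mixed NE: p = 0.5345, q = 0.4655

Work:
Check pure NE:
(Theater, Theater): (31, 27) - no unilateral deviation beneficial
(Sports, Sports): (27, 31) - no unilateral deviation beneficial
Mixed NE: P1 plays Theater with p = 0.5345, P2 plays Theater with q = 0.4655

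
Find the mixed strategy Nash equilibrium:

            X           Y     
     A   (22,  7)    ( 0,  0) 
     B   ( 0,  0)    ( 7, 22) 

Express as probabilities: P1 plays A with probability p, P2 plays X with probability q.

p = 0.7586, q = 0.2414

Work:
Find probabilities that make opponent indifferent:
P2 chooses q to make P1 indifferent between A and B
P1 chooses p to make P2 indifferent between X and Y
Mixed NE: P1 plays (A: 0.7586, B: 0.2414), P2 plays (X: 0.2414, Y: 0.7586)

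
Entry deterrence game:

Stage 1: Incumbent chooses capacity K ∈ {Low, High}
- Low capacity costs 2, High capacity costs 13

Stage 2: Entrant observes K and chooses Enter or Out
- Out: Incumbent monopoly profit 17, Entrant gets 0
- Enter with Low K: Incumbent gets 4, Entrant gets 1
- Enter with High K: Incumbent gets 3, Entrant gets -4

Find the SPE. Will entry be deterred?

SPE: (High, Enter|Low, Out|High); Entry deterred. Incumbent net profit = 4

Work:
After Low K: Entrant enters (1 > 0)
After High K: Entrant stays out (-4 < 0)
Incumbent: Low → 4−2=2, High → 17−13=4
Incumbent chooses High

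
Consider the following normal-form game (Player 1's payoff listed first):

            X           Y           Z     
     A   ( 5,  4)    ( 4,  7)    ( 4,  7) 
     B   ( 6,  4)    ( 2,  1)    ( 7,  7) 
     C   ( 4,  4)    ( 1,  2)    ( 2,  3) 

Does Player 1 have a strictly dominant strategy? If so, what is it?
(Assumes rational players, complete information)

No strictly dominant strategy exists for Player 1

Work:
A strategy strictly dominates another if it gives a strictly higher payoff against every opponent action. Compare each pair of P1's strategies column-by-column:
  A vs B: [5 vs 6, 4 vs 2, 4 vs 7] → A does not strictly dominate B (column X: 5 ≤ 6)
  A vs C: [5 vs 4, 4 vs 1, 4 vs 2] → A strictly dominates C
  B vs A: [6 vs 5, 2 vs 4, 7 vs 4] → B does not strictly dominate A (column Y: 2 ≤ 4)
  B vs C: [6 vs 4, 2 vs 1, 7 vs 2] → B strictly dominates C
  C vs A: [4 vs 5, 1 vs 4, 2 vs 4] → C does not strictly dominate A (column X: 4 ≤ 5)
  C vs B: [4 vs 6, 1 vs 2, 2 vs 7] → C does not strictly dominate B (column X: 4 ≤ 6)
No single strategy strictly dominates all others → no strictly dominant strategy.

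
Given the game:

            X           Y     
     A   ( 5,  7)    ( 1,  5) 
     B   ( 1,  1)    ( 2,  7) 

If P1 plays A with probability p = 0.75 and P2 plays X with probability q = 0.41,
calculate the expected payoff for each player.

E[P1] = 2.3775, E[P2] = 5.5

Work:
E[P1] = p·q·π₁(A,X) + p·(1-q)·π₁(A,Y) + (1-p)·q·π₁(B,X) + (1-p)·(1-q)·π₁(B,Y)
= 0.75·0.41·5 + 0.75·0.59·1 + 0.25·0.41·1 + 0.25·0.59·2
= 2.3775

E[P2] = 5.5 (similar calculation)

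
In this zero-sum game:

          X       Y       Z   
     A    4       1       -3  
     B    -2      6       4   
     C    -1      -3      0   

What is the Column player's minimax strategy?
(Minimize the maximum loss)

Column should play X or Z (all achieve the minimum), value = 4

Work:
Column player minimizes Row's maximum payoff:
Column X: max payoff to Row = 4
Column Y: max payoff to Row = 6
Column Z: max payoff to Row = 4
Minimum is 4, achieved by columns X, Z (tied).
Each of X or Z is a minimax strategy.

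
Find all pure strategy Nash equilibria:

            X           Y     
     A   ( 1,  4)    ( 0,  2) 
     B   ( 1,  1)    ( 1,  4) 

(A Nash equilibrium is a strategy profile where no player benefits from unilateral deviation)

Nash equilibrium: (A, X), (B, Y)

Work:
Best responses:
  P1 vs X: payoffs [1, 1] → best response A/B (payoff 1)
  P1 vs Y: payoffs [0, 1] → best response B (payoff 1)
  P2 vs A: payoffs [4, 2] → best response X (payoff 4)
  P2 vs B: payoffs [1, 4] → best response Y (payoff 4)
Mutual best responses: (A,X), (B,Y) → Nash equilibria.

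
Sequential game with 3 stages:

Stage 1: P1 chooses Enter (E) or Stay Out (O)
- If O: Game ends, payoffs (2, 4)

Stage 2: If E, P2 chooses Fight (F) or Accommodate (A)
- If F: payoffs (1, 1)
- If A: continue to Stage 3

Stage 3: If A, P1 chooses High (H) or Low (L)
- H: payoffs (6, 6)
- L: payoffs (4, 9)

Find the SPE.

SPE: (E, A, H); Outcome (6, 6)

Work:
Stage 3: P1 chooses H (6 vs 4)
Stage 2: P2: F->1, A->6 (anticipating H). Choose A
Stage 1: P1: O->2, E->6 (anticipating A, H). Choose E
SPE path: E -> A -> H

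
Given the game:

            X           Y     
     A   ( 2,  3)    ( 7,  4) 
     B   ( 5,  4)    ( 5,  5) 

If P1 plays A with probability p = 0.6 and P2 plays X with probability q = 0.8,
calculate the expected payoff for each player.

E[P1] = 3.8, E[P2] = 3.6

Work:
E[P1] = p·q·π₁(A,X) + p·(1-q)·π₁(A,Y) + (1-p)·q·π₁(B,X) + (1-p)·(1-q)·π₁(B,Y)
= 0.6·0.8·2 + 0.6·0.2·7 + 0.4·0.8·5 + 0.4·0.2·5
= 3.8

E[P2] = 3.6 (similar calculation)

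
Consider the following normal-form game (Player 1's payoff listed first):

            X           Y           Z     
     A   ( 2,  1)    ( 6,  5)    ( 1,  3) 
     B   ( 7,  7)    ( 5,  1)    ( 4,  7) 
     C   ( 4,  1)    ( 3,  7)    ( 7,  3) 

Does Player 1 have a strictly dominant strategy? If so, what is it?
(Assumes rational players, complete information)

No strictly dominant strategy exists for Player 1

Work:
A strategy strictly dominates another if it gives a strictly higher payoff against every opponent action. Compare each pair of P1's strategies column-by-column:
  A vs B: [2 vs 7, 6 vs 5, 1 vs 4] → A does not strictly dominate B (column X: 2 ≤ 7)
  A vs C: [2 vs 4, 6 vs 3, 1 vs 7] → A does not strictly dominate C (column X: 2 ≤ 4)
  B vs A: [7 vs 2, 5 vs 6, 4 vs 1] → B does not strictly dominate A (column Y: 5 ≤ 6)
  B vs C: [7 vs 4, 5 vs 3, 4 vs 7] → B does not strictly dominate C (column Z: 4 ≤ 7)
  C vs A: [4 vs 2, 3 vs 6, 7 vs 1] → C does not strictly dominate A (column Y: 3 ≤ 6)
  C vs B: [4 vs 7, 3 vs 5, 7 vs 4] → C does not strictly dominate B (column X: 4 ≤ 7)
No single strategy strictly dominates all others → no strictly dominant strategy.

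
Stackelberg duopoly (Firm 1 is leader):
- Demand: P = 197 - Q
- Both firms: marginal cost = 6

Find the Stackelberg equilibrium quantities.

q₁* (leader) = 95.5, q₂* (follower) = 47.75

Work:
Follower's reaction: q₂ = (a - c - q₁)/2
Leader substitutes: π₁ = q₁·(a - q₁ - (a-c-q₁)/2 - c)
FOC: q₁* = (197 - 6)/2 = 95.50
Then: q₂* = (197 - 6 - 95.5)/2 = 47.75
Leader has first-mover advantage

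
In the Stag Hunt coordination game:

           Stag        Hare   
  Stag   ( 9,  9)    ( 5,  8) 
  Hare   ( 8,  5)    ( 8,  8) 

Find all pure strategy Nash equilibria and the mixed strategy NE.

Pure NE: (Stag, Stag) and (Hare, Hare); Mixed NE: p = 0.75, q = 0.75

Work:
Check pure NE:
(Stag, Stag): (9, 9) - no unilateral deviation beneficial
(Hare, Hare): (8, 8) - no unilateral deviation beneficial
Mixed NE: P1 plays Stag with p = 0.75, P2 plays Stag with q = 0.75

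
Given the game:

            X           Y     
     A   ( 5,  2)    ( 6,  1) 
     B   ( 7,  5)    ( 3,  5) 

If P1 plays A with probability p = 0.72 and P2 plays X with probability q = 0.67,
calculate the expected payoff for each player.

E[P1] = 5.428, E[P2] = 2.6024

Work:
E[P1] = p·q·π₁(A,X) + p·(1-q)·π₁(A,Y) + (1-p)·q·π₁(B,X) + (1-p)·(1-q)·π₁(B,Y)
= 0.72·0.67·5 + 0.72·0.33·6 + 0.28·0.67·7 + 0.28·0.33·3
= 5.428

E[P2] = 2.6024 (similar calculation)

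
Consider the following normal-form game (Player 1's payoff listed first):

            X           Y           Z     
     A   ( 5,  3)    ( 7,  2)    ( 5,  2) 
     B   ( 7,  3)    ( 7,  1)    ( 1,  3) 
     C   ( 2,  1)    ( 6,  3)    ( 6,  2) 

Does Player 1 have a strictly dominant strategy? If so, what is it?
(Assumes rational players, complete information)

No strictly dominant strategy exists for Player 1

Work:
A strategy strictly dominates another if it gives a strictly higher payoff against every opponent action. Compare each pair of P1's strategies column-by-column:
  A vs B: [5 vs 7, 7 vs 7, 5 vs 1] → A does not strictly dominate B (column X: 5 ≤ 7)
  A vs C: [5 vs 2, 7 vs 6, 5 vs 6] → A does not strictly dominate C (column Z: 5 ≤ 6)
  B vs A: [7 vs 5, 7 vs 7, 1 vs 5] → B does not strictly dominate A (column Y: 7 ≤ 7)
  B vs C: [7 vs 2, 7 vs 6, 1 vs 6] → B does not strictly dominate C (column Z: 1 ≤ 6)
  C vs A: [2 vs 5, 6 vs 7, 6 vs 5] → C does not strictly dominate A (column X: 2 ≤ 5)
  C vs B: [2 vs 7, 6 vs 7, 6 vs 1] → C does not strictly dominate B (column X: 2 ≤ 7)
No single strategy strictly dominates all others → no strictly dominant strategy.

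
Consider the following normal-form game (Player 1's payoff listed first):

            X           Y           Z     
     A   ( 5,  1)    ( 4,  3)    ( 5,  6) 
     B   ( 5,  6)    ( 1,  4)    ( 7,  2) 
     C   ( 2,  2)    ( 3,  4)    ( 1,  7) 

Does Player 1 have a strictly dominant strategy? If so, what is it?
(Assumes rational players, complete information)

No strictly dominant strategy exists for Player 1

Work:
A strategy strictly dominates another if it gives a strictly higher payoff against every opponent action. Compare each pair of P1's strategies column-by-column:
  A vs B: [5 vs 5, 4 vs 1, 5 vs 7] → A does not strictly dominate B (column X: 5 ≤ 5)
  A vs C: [5 vs 2, 4 vs 3, 5 vs 1] → A strictly dominates C
  B vs A: [5 vs 5, 1 vs 4, 7 vs 5] → B does not strictly dominate A (column X: 5 ≤ 5)
  B vs C: [5 vs 2, 1 vs 3, 7 vs 1] → B does not strictly dominate C (column Y: 1 ≤ 3)
  C vs A: [2 vs 5, 3 vs 4, 1 vs 5] → C does not strictly dominate A (column X: 2 ≤ 5)
  C vs B: [2 vs 5, 3 vs 1, 1 vs 7] → C does not strictly dominate B (column X: 2 ≤ 5)
No single strategy strictly dominates all others → no strictly dominant strategy.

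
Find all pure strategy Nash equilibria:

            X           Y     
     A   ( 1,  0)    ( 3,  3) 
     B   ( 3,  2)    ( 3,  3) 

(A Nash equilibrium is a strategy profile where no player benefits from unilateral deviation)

Nash equilibrium: (A, Y), (B, Y)

Work:
Best responses:
  P1 vs X: payoffs [1, 3] → best response B (payoff 3)
  P1 vs Y: payoffs [3, 3] → best response A/B (payoff 3)
  P2 vs A: payoffs [0, 3] → best response Y (payoff 3)
  P2 vs B: payoffs [2, 3] → best response Y (payoff 3)
Mutual best responses: (A,Y), (B,Y) → Nash equilibria.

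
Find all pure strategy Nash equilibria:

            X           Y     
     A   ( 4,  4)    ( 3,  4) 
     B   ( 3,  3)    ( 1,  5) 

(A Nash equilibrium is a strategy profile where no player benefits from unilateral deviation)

Nash equilibrium: (A, X), (A, Y)

Work:
Best responses:
  P1 vs X: payoffs [4, 3] → best response A (payoff 4)
  P1 vs Y: payoffs [3, 1] → best response A (payoff 3)
  P2 vs A: payoffs [4, 4] → best response X/Y (payoff 4)
  P2 vs B: payoffs [3, 5] → best response Y (payoff 5)
Mutual best responses: (A,X), (A,Y) → Nash equilibria.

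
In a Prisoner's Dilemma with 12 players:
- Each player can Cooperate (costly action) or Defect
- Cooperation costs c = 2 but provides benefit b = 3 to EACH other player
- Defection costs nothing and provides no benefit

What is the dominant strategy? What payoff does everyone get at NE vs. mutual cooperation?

Dominant: Defect; NE payoff = 0; Coop payoff = 31

Work:
Defect dominates (saves cost c = 2, benefit to others is external)
NE: All defect → everyone gets 0
If all cooperate: each receives (11)×3 - 2 = 31
Social dilemma: 31 > 0 but NE gives 0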